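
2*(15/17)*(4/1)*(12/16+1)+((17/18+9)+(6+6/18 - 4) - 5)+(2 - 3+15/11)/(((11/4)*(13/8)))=19.71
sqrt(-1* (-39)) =sqrt(39) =6.24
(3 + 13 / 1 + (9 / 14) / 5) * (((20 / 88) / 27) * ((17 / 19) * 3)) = 0.36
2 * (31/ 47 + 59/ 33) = 7592/ 1551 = 4.89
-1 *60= -60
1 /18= 0.06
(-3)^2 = 9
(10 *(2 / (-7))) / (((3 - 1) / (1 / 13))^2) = -5 / 1183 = -0.00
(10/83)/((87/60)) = 200/2407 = 0.08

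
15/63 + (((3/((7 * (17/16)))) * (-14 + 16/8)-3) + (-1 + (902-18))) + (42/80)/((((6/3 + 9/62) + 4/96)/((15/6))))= 1017627539/1161678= 876.00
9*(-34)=-306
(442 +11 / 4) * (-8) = -3558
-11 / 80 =-0.14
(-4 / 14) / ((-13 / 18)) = 36 / 91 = 0.40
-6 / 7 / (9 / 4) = -8 / 21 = -0.38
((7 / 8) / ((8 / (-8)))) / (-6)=7 / 48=0.15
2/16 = 1/8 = 0.12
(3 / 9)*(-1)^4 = 1 / 3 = 0.33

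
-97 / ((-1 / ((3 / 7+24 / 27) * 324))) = 289836 / 7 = 41405.14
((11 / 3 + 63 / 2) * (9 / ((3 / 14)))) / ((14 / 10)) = 1055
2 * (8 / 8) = 2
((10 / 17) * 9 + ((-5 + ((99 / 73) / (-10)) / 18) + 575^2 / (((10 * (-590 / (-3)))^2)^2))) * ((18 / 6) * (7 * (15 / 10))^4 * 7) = 2816095310776798636509 / 38496371202560000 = 73152.23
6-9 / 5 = 21 / 5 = 4.20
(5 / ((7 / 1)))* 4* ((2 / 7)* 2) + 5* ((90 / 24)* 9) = 33395 / 196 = 170.38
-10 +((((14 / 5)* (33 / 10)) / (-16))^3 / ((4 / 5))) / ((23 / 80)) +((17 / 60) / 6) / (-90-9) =-142144270381 / 13115520000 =-10.84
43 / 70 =0.61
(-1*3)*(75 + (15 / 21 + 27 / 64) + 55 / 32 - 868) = 1061955 / 448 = 2370.44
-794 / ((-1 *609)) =794 / 609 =1.30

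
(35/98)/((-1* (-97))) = 5/1358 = 0.00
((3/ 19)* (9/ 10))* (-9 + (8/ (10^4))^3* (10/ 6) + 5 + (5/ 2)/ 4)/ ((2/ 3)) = -26696777337/ 37109375000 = -0.72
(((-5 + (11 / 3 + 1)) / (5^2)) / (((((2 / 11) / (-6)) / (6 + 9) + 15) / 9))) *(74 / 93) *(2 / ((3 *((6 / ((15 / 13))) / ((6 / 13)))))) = -3663 / 9723584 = -0.00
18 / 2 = 9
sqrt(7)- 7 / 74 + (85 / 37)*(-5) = -857 / 74 + sqrt(7) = -8.94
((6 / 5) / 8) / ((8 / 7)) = 21 / 160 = 0.13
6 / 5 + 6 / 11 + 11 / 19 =2429 / 1045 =2.32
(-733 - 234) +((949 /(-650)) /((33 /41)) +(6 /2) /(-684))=-20248303 /20900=-968.82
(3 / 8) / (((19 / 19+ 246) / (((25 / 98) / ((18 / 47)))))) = 1175 / 1161888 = 0.00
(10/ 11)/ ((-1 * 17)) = -10/ 187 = -0.05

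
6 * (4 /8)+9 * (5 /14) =6.21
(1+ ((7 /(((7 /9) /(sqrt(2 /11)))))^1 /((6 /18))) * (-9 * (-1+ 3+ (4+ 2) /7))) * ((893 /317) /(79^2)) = 893 /1978397 - 4339980 * sqrt(22) /152336569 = -0.13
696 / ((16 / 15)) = 1305 / 2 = 652.50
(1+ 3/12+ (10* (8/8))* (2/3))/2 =95/24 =3.96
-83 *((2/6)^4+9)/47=-15.92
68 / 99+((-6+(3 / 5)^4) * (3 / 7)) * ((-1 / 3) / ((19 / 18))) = 12190658 / 8229375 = 1.48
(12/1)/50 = 6/25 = 0.24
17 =17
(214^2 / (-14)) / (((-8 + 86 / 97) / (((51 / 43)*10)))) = 37758802 / 6923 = 5454.11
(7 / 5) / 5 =7 / 25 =0.28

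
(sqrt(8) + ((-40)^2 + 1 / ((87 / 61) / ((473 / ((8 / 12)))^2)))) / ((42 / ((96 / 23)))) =32*sqrt(2) / 161 + 164512028 / 4669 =35235.24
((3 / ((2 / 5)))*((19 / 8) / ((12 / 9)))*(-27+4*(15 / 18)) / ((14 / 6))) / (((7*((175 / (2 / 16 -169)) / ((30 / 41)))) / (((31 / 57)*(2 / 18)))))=424793 / 514304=0.83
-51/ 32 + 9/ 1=237/ 32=7.41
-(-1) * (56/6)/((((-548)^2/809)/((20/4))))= 28315/225228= 0.13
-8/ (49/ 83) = -664/ 49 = -13.55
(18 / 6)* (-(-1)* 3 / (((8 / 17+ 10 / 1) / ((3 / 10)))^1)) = 459 / 1780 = 0.26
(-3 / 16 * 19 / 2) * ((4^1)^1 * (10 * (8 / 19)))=-30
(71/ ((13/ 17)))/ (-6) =-1207/ 78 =-15.47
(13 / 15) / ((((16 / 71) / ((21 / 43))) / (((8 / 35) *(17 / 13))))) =1207 / 2150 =0.56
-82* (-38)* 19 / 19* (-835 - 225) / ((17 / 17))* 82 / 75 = -54168544 / 15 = -3611236.27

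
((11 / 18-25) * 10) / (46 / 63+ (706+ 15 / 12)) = -61460 / 178411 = -0.34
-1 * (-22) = 22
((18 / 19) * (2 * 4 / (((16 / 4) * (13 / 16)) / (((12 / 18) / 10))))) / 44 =48 / 13585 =0.00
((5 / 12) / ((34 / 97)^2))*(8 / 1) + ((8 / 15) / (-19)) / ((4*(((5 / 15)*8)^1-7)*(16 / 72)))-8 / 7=389681347 / 14990430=26.00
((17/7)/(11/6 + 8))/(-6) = -17/413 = -0.04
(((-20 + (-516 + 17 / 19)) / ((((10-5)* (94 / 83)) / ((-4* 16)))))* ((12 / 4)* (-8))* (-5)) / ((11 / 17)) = 11017449216 / 9823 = 1121597.19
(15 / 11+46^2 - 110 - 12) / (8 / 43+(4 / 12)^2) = 8494263 / 1265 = 6714.83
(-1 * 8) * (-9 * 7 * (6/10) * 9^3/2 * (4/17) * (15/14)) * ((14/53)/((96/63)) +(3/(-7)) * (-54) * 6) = 48732253965/12614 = 3863346.60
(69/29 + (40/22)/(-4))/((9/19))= 11666/2871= 4.06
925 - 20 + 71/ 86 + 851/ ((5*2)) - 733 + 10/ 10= 55669/ 215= 258.93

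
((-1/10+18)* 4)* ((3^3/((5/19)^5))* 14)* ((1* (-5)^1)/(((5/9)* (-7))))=430811512812/15625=27571936.82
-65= -65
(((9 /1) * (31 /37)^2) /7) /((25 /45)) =77841 /47915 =1.62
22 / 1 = 22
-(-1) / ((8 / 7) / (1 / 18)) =7 / 144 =0.05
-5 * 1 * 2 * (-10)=100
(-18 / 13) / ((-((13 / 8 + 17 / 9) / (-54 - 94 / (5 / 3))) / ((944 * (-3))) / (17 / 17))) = 88086528 / 715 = 123197.94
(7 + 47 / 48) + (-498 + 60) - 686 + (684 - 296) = -34945 / 48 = -728.02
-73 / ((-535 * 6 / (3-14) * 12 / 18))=-0.38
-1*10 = -10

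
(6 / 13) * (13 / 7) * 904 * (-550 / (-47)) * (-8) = -23865600 / 329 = -72539.82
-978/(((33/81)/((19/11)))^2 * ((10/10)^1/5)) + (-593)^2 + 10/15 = 11584819079/43923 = 263752.91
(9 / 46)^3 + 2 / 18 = 0.12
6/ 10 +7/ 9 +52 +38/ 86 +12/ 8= 214087/ 3870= 55.32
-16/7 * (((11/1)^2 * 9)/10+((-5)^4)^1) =-58712/35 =-1677.49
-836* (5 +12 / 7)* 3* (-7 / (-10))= -58938 / 5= -11787.60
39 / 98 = 0.40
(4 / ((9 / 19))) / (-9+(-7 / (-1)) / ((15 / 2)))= -380 / 363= -1.05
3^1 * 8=24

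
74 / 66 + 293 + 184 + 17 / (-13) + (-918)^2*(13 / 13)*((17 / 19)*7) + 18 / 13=43025800717 / 8151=5278591.67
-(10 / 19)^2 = -100 / 361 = -0.28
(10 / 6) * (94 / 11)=470 / 33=14.24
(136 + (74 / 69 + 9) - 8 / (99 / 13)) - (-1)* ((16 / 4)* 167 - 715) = 223196 / 2277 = 98.02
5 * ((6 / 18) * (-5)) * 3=-25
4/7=0.57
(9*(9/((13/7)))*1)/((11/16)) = 9072/143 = 63.44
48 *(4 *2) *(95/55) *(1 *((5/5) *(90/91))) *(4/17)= 2626560/17017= 154.35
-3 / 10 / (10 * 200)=-3 / 20000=-0.00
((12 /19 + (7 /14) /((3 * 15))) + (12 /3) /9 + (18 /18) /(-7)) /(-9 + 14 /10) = -11303 /90972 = -0.12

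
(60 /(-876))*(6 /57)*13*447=-58110 /1387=-41.90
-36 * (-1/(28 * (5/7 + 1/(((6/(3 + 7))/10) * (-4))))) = -54/145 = -0.37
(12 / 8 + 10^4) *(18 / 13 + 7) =2180327 / 26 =83858.73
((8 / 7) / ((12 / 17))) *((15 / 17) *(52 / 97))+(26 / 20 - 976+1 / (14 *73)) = -241374732 / 247835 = -973.93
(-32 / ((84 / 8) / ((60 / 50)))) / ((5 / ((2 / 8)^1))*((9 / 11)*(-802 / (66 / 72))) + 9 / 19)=294272 / 1151954685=0.00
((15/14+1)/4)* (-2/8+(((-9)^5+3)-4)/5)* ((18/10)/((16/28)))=-12329901/640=-19265.47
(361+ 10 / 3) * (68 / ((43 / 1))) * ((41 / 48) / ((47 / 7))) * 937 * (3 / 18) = 4996783939 / 436536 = 11446.44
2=2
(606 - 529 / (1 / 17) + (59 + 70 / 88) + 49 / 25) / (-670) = 9157769 / 737000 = 12.43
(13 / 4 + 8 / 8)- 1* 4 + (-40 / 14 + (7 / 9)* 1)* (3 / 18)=-73 / 756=-0.10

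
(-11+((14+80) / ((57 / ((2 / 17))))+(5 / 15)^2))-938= -2757856 / 2907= -948.69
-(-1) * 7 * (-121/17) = -847/17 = -49.82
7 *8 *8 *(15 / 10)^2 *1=1008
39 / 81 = 13 / 27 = 0.48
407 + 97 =504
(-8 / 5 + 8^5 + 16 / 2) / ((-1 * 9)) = -18208 / 5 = -3641.60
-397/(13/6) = -2382/13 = -183.23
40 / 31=1.29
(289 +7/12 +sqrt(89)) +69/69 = sqrt(89) +3487/12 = 300.02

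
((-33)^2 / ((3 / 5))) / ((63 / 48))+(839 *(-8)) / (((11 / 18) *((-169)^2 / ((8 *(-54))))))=3406522864 / 2199197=1548.98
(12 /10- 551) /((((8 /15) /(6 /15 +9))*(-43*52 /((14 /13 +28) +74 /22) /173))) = 24321.84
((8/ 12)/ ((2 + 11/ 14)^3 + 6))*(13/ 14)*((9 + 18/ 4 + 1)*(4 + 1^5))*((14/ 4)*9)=1293110/ 25261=51.19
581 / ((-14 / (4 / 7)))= -166 / 7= -23.71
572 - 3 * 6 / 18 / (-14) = 572.07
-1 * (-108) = 108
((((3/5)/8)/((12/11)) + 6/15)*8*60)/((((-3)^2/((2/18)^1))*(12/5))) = 125/108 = 1.16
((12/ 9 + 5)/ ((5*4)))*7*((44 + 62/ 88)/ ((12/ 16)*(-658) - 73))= -261611/ 1495560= -0.17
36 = 36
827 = 827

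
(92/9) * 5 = 460/9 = 51.11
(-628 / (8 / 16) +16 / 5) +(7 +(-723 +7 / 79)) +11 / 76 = -59096371 / 30020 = -1968.57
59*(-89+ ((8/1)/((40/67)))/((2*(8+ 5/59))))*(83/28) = -2059565569/133560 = -15420.53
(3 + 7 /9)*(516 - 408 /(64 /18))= 9095 /6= 1515.83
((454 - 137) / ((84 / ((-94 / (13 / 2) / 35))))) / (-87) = 14899 / 831285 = 0.02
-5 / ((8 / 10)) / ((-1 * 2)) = 25 / 8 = 3.12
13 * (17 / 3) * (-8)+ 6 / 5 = -8822 / 15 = -588.13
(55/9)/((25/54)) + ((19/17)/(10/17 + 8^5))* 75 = 36773481/2785330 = 13.20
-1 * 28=-28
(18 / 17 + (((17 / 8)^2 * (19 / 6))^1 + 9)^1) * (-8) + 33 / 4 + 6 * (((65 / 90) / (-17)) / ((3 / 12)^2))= -190.69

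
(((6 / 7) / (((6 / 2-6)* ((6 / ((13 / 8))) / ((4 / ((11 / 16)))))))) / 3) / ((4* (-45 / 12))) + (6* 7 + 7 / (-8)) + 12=4418707 / 83160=53.14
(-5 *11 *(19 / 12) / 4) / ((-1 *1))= 1045 / 48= 21.77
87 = 87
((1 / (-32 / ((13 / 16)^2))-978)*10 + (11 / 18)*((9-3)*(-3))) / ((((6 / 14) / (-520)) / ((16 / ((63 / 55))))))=143374592075 / 864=165942814.90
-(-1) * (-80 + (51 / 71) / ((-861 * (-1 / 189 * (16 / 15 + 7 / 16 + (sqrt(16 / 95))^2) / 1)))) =-1774082720 / 22202197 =-79.91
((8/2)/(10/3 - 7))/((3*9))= -0.04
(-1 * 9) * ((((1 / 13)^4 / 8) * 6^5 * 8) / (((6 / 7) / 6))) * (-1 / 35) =69984 / 142805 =0.49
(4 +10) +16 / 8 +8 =24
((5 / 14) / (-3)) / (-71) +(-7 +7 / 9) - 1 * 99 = -105.22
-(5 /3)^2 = -25 /9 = -2.78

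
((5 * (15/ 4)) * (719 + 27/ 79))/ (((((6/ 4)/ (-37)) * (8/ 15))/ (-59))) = 11630205375/ 316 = 36804447.39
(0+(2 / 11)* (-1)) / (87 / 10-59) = 0.00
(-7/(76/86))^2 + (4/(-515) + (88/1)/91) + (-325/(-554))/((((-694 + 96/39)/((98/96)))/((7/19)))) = 51528764386270991/808903124178240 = 63.70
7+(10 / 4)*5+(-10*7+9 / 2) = -46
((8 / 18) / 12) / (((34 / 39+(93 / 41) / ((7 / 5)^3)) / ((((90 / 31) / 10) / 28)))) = 26117 / 115508108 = 0.00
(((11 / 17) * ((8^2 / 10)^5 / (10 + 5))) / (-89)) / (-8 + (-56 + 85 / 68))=1476395008 / 17801390625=0.08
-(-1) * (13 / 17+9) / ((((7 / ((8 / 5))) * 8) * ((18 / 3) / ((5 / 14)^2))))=0.01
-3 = -3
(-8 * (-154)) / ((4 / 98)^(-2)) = 704 / 343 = 2.05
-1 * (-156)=156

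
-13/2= -6.50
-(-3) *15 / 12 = 3.75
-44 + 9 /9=-43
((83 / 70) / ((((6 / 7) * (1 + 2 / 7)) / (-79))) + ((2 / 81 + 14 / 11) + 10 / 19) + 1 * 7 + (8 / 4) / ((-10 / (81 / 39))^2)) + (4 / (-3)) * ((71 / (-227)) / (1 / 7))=-4751934253381 / 64944722700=-73.17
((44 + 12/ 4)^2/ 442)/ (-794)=-0.01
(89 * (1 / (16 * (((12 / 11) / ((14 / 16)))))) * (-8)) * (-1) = 6853 / 192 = 35.69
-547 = -547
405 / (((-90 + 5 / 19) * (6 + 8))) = -1539 / 4774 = -0.32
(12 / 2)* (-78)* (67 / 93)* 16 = -167232 / 31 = -5394.58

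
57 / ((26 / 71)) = 4047 / 26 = 155.65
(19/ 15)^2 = 361/ 225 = 1.60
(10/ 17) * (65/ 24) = 325/ 204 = 1.59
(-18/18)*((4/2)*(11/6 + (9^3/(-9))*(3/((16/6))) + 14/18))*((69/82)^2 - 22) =-912403291/242064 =-3769.26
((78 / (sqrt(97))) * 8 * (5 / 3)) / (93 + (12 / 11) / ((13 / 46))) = 1.09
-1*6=-6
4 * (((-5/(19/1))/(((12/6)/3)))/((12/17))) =-85/38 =-2.24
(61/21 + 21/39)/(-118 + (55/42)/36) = -67680/2318693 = -0.03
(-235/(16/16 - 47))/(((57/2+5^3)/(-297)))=-69795/7061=-9.88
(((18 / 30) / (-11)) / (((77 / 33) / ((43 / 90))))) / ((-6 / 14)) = 43 / 1650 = 0.03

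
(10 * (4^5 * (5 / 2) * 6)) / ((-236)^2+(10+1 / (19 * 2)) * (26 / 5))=14592000 / 5296073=2.76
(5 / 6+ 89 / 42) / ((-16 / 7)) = -31 / 24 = -1.29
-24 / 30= -4 / 5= -0.80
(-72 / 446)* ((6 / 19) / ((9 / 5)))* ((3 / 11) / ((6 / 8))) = -480 / 46607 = -0.01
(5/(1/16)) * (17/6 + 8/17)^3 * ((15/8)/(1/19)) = 18179557675/176868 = 102786.02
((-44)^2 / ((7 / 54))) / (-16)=-6534 / 7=-933.43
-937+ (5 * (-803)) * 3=-12982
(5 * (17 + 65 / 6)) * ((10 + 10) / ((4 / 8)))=16700 / 3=5566.67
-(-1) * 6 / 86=3 / 43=0.07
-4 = -4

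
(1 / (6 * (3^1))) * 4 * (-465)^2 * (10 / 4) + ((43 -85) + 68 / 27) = 3242309 / 27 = 120085.52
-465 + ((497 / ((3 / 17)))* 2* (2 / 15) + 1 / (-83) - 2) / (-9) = -18428528 / 33615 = -548.22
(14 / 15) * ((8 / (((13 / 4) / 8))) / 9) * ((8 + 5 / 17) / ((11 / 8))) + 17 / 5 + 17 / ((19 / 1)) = 34530728 / 2078505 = 16.61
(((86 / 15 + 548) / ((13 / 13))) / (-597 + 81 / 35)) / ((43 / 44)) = -1279124 / 1342503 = -0.95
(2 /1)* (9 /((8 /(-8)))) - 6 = -24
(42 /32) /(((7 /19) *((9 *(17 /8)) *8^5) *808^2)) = 19 /2182090850304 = 0.00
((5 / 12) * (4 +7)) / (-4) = -55 / 48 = -1.15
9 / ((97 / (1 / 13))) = 9 / 1261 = 0.01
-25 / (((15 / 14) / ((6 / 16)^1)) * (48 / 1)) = -0.18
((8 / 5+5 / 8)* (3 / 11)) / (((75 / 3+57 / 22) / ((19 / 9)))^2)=353419 / 99481230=0.00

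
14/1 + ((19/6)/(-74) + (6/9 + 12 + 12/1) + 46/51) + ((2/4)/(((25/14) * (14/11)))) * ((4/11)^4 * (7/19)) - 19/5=56830557131/1590678100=35.73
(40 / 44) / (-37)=-10 / 407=-0.02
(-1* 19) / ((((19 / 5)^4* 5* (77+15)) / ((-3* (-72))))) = -6750 / 157757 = -0.04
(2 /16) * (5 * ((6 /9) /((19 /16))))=20 /57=0.35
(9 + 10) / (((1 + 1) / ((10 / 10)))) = 9.50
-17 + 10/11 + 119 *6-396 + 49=3860/11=350.91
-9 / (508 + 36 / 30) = -45 / 2546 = -0.02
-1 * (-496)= 496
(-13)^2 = 169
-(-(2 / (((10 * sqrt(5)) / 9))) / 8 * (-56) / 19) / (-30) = 21 * sqrt(5) / 4750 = 0.01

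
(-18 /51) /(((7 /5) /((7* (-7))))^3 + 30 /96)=-1372000 /1214701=-1.13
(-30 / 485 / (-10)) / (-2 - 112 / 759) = -2277 / 790550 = -0.00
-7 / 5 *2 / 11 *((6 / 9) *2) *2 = -112 / 165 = -0.68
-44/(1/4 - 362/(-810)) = -71280/1129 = -63.14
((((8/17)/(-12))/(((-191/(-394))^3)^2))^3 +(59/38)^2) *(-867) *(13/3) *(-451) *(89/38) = -287996838595589533286561930651095380939742533503248051267/2882465286848890017837223399072311658329262244808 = -99913376.20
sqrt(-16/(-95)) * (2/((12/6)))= 4 * sqrt(95)/95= 0.41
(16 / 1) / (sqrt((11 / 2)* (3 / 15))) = 16* sqrt(110) / 11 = 15.26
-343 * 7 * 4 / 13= -9604 / 13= -738.77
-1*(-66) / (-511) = -66 / 511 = -0.13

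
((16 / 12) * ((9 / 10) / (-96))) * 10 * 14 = -7 / 4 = -1.75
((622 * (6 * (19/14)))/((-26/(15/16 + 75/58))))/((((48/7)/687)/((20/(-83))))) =21007824525/2002624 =10490.15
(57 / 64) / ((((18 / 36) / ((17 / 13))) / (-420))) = -101745 / 104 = -978.32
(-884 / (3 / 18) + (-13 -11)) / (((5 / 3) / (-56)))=895104 / 5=179020.80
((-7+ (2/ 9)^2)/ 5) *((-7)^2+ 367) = -234208/ 405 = -578.29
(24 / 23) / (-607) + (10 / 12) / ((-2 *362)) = -0.00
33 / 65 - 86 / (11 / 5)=-27587 / 715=-38.58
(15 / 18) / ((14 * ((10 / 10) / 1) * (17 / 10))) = 25 / 714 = 0.04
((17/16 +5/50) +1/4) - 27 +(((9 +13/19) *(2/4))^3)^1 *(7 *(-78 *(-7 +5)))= 123946.90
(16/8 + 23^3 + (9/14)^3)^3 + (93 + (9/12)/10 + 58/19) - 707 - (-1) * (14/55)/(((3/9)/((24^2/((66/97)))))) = 85602098155160169075531531/47499746556416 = 1802159050543.34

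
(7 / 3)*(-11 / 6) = -77 / 18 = -4.28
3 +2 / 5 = 17 / 5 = 3.40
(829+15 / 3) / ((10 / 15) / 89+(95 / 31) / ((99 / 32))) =113899797 / 136303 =835.64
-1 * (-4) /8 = 1 /2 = 0.50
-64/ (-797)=64/ 797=0.08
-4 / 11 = -0.36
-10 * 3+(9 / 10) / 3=-29.70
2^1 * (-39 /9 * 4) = -104 /3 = -34.67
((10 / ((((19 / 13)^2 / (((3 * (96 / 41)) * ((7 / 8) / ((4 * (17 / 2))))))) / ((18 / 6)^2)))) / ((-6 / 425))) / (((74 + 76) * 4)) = -53235 / 59204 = -0.90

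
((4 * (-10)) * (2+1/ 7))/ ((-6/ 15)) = 1500/ 7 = 214.29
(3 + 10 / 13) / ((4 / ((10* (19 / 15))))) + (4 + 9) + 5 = 2335 / 78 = 29.94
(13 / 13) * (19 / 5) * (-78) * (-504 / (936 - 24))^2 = -17199 / 190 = -90.52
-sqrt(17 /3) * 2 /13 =-2 * sqrt(51) /39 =-0.37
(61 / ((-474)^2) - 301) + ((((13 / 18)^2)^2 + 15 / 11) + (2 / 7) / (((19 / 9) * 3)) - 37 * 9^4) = -243056.32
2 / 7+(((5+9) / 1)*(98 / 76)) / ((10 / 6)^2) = 22559 / 3325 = 6.78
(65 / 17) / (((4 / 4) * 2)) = 65 / 34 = 1.91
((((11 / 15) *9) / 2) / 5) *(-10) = -33 / 5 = -6.60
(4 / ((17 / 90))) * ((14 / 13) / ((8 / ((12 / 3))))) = 2520 / 221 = 11.40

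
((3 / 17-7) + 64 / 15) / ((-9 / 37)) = 24124 / 2295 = 10.51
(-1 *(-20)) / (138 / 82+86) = 164 / 719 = 0.23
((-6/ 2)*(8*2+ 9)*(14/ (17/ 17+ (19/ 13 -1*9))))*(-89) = -242970/ 17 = -14292.35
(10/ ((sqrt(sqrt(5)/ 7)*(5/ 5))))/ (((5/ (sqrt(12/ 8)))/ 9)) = 9*sqrt(42)*5^(3/ 4)/ 5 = 39.01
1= 1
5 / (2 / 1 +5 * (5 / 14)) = 70 / 53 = 1.32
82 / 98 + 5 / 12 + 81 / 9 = 6029 / 588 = 10.25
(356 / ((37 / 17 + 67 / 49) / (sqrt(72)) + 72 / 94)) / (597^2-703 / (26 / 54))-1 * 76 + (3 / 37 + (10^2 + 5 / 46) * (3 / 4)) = -14398017486050827 / 17232119487346464-87288681389 * sqrt(2) / 121495554552384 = -0.84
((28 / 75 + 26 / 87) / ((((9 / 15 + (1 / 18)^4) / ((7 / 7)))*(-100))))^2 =163573254259776 / 1303323908832015625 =0.00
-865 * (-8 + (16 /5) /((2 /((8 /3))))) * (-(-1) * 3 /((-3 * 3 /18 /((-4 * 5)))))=387520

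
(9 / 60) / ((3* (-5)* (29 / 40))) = -2 / 145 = -0.01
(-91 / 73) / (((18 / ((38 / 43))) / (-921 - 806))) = 2985983 / 28251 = 105.69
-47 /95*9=-423 /95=-4.45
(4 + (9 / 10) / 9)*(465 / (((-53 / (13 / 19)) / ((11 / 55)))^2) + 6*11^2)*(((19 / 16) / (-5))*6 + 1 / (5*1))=-7395156296283 / 2028098000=-3646.35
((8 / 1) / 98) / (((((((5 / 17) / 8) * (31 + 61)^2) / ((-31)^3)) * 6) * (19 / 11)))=-5570917 / 7387485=-0.75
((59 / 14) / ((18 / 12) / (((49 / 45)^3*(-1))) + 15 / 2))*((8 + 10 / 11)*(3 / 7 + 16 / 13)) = 1048134941 / 106632240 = 9.83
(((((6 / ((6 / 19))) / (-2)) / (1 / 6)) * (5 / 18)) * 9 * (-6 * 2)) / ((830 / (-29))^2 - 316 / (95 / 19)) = 3595275 / 1589372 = 2.26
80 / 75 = 16 / 15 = 1.07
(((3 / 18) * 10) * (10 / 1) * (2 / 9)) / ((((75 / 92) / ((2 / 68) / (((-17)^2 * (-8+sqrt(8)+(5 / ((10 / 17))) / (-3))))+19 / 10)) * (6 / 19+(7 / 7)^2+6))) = 1284798140744 / 1088884967895-27968 * sqrt(2) / 24197443731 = 1.18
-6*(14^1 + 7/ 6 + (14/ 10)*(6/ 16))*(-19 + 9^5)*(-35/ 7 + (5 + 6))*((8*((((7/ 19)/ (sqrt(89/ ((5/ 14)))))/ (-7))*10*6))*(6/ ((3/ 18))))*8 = 329268395520*sqrt(6230)/ 1691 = 15369171725.08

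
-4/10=-2/5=-0.40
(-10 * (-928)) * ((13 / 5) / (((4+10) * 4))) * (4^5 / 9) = 3088384 / 63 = 49021.97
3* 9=27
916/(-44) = -229/11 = -20.82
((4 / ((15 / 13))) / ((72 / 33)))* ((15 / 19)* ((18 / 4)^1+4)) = 2431 / 228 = 10.66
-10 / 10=-1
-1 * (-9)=9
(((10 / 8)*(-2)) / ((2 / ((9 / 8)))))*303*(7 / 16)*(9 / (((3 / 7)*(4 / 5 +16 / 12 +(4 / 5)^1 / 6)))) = -30065175 / 17408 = -1727.09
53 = 53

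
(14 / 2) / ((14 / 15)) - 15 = -15 / 2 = -7.50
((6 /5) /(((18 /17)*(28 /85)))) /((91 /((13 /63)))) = 289 /37044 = 0.01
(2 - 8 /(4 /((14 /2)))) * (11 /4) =-33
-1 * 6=-6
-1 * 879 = -879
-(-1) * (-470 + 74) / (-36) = 11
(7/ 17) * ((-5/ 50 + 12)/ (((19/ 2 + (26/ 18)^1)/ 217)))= 95697/ 985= 97.15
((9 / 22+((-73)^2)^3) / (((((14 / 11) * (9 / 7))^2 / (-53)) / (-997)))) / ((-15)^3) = -1935189748028797117 / 2187000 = -884860424338.73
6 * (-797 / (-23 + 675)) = -2391 / 326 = -7.33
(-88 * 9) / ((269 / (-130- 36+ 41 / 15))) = 646536 / 1345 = 480.70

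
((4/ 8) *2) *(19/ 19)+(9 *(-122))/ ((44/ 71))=-38957/ 22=-1770.77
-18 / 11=-1.64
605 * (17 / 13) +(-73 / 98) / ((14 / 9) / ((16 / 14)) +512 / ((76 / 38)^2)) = 2346947923 / 2966509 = 791.15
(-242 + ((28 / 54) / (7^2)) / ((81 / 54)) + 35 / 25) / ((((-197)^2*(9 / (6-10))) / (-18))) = -5456648 / 110023515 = -0.05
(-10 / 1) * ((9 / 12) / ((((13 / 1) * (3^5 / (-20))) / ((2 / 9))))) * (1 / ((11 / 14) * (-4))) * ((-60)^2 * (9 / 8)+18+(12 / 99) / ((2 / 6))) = -15663200 / 1146717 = -13.66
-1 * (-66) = 66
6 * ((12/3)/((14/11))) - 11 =55/7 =7.86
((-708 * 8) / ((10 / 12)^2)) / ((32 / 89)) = -567108 / 25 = -22684.32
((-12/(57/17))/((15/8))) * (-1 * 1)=544/285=1.91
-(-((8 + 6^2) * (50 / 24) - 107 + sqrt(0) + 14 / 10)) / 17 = -209 / 255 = -0.82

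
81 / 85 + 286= 24391 / 85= 286.95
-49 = -49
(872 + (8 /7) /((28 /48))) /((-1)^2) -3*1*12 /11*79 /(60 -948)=34870349 /39886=874.25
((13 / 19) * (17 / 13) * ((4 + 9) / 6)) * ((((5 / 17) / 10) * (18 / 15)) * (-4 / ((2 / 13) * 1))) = -169 / 95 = -1.78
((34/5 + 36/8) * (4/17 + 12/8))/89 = 6667/30260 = 0.22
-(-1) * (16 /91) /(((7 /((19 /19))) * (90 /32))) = 256 /28665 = 0.01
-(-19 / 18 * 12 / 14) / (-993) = -19 / 20853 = -0.00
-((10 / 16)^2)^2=-625 / 4096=-0.15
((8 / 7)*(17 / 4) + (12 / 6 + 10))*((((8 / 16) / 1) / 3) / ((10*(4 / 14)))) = 59 / 60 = 0.98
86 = 86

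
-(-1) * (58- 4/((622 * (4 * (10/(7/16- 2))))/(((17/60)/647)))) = 8963010065/154534656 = 58.00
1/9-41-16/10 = -1912/45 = -42.49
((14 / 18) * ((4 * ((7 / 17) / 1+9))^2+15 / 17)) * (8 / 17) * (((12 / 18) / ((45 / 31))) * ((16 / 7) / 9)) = 650521856 / 10744731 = 60.54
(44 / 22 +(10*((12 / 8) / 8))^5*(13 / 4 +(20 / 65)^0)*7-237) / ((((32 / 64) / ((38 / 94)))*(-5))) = -226342079 / 3080192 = -73.48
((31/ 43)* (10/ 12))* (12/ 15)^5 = 15872/ 80625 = 0.20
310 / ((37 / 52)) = 16120 / 37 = 435.68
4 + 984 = 988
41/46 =0.89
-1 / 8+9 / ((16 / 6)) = 13 / 4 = 3.25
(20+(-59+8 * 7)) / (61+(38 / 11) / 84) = 7854 / 28201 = 0.28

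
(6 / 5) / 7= 6 / 35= 0.17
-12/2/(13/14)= -84/13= -6.46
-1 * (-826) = 826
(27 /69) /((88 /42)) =189 /1012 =0.19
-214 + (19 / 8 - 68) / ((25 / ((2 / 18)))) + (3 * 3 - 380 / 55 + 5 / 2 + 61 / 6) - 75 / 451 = -720519 / 3608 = -199.70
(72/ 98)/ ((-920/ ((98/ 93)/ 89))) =-3/ 317285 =-0.00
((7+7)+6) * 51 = 1020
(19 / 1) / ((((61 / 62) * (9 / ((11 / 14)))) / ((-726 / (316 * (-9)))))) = 783959 / 1821582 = 0.43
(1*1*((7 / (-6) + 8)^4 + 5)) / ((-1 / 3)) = -2832241 / 432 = -6556.11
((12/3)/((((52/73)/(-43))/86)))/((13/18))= -4859172/169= -28752.50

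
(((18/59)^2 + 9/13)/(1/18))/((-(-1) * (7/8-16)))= -465264/497783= -0.93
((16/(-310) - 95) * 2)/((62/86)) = -263.69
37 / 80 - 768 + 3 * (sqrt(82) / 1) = -61403 / 80 + 3 * sqrt(82) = -740.37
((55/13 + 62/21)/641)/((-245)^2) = 1961/10503954825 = 0.00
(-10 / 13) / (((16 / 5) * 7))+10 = 7255 / 728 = 9.97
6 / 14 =0.43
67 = 67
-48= -48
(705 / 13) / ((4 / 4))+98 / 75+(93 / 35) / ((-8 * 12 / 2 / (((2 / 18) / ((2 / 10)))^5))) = 119364957029 / 2149383600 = 55.53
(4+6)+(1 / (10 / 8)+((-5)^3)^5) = -152587890571 / 5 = -30517578114.20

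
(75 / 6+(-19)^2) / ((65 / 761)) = 568467 / 130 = 4372.82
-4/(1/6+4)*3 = -72/25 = -2.88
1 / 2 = 0.50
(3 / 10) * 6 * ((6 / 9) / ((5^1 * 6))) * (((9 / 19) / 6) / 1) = 0.00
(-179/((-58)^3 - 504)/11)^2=32041/4630139954176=0.00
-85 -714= -799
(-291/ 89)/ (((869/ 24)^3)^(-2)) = -41772492811653113257/ 5669388288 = -7368077593.15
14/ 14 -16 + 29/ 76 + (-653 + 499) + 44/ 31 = -393921/ 2356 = -167.20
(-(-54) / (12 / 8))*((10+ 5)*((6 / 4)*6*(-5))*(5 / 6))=-20250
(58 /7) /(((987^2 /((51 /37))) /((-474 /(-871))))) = 155788 /24417978949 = 0.00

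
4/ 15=0.27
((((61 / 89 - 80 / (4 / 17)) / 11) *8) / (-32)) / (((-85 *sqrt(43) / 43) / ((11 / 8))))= -0.82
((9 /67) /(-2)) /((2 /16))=-36 /67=-0.54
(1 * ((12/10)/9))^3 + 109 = 367883/3375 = 109.00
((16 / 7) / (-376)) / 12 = -1 / 1974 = -0.00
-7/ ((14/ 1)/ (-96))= 48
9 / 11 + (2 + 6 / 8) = 157 / 44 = 3.57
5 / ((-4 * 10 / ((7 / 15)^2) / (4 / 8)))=-49 / 3600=-0.01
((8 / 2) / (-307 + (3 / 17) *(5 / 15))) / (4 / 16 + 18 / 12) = -136 / 18263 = -0.01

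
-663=-663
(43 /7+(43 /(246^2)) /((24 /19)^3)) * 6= 36.86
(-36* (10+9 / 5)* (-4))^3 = 613258407936 / 125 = 4906067263.49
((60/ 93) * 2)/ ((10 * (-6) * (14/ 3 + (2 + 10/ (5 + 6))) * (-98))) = 11/ 379750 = 0.00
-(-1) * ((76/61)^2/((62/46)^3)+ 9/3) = 402833525/110852311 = 3.63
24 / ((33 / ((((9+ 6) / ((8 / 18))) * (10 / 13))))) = 2700 / 143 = 18.88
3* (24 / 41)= 72 / 41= 1.76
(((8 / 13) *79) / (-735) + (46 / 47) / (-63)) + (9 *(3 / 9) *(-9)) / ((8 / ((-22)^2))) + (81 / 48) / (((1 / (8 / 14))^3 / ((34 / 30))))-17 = -31125831097 / 18861570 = -1650.22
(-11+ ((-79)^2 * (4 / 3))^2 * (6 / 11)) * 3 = 113309293.55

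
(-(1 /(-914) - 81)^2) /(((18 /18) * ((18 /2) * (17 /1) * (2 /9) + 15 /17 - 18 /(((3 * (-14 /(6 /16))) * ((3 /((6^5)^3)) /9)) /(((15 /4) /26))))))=-8479387355075 /42255682267828234988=-0.00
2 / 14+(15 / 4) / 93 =159 / 868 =0.18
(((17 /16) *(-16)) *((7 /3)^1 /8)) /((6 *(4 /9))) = -119 /64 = -1.86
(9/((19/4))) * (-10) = -360/19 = -18.95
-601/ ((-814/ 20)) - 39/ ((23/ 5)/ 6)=-337960/ 9361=-36.10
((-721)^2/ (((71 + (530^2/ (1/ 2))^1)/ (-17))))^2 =78097818266209/ 315699020641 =247.38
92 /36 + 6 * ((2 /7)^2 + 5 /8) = 11987 /1764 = 6.80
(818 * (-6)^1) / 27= -1636 / 9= -181.78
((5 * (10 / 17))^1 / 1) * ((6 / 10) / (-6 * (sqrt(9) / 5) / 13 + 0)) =-325 / 51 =-6.37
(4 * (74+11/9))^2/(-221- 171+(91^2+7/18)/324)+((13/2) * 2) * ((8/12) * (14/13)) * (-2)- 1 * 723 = -6338985799/6411237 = -988.73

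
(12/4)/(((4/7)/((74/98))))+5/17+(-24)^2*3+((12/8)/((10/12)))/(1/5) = 828839/476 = 1741.26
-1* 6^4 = -1296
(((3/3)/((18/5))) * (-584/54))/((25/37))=-5402/1215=-4.45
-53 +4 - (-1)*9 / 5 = -236 / 5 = -47.20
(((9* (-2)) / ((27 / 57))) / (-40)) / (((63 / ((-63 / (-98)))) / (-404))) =-1919 / 490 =-3.92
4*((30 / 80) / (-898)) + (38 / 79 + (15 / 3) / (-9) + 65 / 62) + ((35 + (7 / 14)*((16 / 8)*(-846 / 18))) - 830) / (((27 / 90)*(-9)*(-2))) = -18401828483 / 118756908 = -154.95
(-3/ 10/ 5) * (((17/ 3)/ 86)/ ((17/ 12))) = -3/ 1075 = -0.00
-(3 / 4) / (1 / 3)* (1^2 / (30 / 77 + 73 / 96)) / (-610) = 8316 / 2592805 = 0.00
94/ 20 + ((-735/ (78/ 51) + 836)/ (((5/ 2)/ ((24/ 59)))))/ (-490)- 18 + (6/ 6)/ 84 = -151152649/ 11274900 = -13.41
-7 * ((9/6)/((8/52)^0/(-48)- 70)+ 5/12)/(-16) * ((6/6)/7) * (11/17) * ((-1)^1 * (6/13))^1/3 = -175351/71306976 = -0.00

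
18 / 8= 9 / 4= 2.25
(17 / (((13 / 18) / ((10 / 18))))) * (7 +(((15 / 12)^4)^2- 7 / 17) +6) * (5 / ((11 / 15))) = 7749498375 / 4685824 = 1653.82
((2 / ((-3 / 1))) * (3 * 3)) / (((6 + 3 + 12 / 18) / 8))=-4.97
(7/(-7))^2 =1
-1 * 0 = 0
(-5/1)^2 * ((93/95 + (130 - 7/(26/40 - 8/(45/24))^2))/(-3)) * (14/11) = -833620610/602547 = -1383.49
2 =2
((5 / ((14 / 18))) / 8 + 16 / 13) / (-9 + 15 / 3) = -1481 / 2912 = -0.51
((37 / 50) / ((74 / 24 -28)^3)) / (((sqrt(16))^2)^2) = -999 / 5346179800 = -0.00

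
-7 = -7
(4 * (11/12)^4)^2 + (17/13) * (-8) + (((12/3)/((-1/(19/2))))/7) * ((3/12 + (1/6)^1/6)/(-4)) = -5155330181/2445520896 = -2.11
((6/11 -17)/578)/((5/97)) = -17557/31790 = -0.55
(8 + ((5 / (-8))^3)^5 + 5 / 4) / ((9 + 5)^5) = 325424924243571 / 18922999734303981568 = 0.00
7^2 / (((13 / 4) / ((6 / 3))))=392 / 13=30.15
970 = 970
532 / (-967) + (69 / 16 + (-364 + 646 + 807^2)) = 10080545843 / 15472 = 651534.76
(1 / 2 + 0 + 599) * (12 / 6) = 1199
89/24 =3.71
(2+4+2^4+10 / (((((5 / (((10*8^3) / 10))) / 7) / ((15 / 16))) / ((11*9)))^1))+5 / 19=12640743 / 19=665302.26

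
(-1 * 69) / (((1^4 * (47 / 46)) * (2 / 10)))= -15870 / 47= -337.66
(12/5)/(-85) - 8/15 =-716/1275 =-0.56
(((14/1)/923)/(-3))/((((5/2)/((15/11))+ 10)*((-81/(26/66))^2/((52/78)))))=-728/108052761267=-0.00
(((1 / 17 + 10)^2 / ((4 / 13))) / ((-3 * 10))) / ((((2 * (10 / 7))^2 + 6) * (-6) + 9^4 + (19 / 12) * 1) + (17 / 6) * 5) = -2069613 / 1225732810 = -0.00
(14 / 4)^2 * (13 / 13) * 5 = 245 / 4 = 61.25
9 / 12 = 3 / 4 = 0.75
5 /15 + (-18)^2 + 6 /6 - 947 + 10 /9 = -620.56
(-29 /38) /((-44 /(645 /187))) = 18705 /312664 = 0.06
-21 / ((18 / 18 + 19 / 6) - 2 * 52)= 126 / 599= 0.21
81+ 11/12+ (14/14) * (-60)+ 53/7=29.49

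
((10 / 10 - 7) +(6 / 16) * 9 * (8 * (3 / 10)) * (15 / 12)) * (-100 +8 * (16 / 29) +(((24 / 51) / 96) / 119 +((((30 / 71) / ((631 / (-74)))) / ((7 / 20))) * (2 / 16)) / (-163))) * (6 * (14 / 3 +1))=-13405.94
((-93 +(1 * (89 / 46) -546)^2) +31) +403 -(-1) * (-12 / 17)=296347.25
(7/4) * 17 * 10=595/2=297.50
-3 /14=-0.21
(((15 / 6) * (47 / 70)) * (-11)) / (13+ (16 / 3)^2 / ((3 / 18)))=-1551 / 15428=-0.10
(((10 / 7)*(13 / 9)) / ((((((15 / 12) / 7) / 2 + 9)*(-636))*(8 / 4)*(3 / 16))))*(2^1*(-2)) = 8320 / 2185137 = 0.00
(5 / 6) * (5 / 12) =0.35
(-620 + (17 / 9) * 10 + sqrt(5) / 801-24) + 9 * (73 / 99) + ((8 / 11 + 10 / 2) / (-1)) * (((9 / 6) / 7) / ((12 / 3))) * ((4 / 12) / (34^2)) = -566245873 / 915552 + sqrt(5) / 801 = -618.47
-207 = -207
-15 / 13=-1.15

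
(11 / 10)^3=1331 / 1000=1.33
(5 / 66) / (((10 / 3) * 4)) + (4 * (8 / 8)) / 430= 567 / 37840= 0.01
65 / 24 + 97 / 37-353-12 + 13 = -307843 / 888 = -346.67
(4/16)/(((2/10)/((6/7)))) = 15/14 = 1.07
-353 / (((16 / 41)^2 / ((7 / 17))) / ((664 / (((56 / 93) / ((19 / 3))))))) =-29009203591 / 4352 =-6665717.74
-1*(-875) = 875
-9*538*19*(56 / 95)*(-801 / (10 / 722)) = 78406583472 / 25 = 3136263338.88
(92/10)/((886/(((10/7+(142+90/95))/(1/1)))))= 441646/294595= 1.50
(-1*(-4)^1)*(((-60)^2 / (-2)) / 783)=-800 / 87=-9.20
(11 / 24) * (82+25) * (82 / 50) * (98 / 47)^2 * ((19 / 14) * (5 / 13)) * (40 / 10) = 314490869 / 430755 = 730.09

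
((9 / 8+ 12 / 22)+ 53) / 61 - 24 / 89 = 299347 / 477752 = 0.63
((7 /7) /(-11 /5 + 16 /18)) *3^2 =-405 /59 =-6.86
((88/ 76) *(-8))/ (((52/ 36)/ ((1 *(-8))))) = 51.30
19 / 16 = 1.19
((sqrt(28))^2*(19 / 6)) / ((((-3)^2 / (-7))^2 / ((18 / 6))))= 13034 / 81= 160.91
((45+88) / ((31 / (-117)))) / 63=-247 / 31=-7.97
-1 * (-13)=13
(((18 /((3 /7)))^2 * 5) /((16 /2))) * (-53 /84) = -5565 /8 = -695.62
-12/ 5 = -2.40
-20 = -20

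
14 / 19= 0.74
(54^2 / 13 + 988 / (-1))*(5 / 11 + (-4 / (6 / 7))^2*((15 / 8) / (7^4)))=-7570100 / 21021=-360.12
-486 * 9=-4374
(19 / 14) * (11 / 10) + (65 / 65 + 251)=35489 / 140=253.49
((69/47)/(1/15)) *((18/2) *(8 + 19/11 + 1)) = 1099170/517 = 2126.05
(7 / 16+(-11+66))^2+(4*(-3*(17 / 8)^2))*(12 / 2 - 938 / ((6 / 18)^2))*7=819956113 / 256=3202953.57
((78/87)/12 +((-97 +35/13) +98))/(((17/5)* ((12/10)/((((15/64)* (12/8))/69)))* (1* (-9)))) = -1065125/2037754368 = -0.00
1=1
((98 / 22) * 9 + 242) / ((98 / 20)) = 31030 / 539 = 57.57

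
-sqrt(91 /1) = -sqrt(91) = -9.54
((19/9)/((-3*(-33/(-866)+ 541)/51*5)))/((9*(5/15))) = -279718/63252765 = -0.00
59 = 59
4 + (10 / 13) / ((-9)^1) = 458 / 117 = 3.91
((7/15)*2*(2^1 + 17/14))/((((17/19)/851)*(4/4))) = 48507/17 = 2853.35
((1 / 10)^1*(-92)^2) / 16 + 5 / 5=539 / 10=53.90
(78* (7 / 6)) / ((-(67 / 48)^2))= -209664 / 4489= -46.71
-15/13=-1.15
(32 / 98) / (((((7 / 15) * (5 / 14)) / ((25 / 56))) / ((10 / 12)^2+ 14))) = 13225 / 1029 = 12.85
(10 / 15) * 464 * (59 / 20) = 13688 / 15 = 912.53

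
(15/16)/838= 15/13408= 0.00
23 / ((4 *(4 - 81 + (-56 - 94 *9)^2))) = 23 / 3254108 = 0.00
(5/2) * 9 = 45/2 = 22.50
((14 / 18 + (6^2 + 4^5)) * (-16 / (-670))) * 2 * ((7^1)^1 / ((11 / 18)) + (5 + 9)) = 8554112 / 6633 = 1289.63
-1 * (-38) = 38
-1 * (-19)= 19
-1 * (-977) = 977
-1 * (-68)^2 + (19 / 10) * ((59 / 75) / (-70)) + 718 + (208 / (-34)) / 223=-777411124711 / 199027500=-3906.05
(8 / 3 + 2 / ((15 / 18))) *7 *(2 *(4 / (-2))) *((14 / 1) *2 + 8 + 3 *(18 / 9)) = -5958.40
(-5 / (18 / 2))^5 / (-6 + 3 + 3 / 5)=15625 / 708588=0.02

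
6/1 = 6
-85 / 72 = -1.18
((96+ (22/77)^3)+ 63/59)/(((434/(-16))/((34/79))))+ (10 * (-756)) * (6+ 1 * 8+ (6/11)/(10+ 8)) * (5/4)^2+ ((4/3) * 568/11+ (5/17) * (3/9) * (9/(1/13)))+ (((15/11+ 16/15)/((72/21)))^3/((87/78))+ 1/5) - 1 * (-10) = -879650689400344255253097127/5310500306166516384000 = -165643.66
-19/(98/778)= -7391/49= -150.84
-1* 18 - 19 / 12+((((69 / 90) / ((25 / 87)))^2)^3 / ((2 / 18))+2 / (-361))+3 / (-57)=853080727503921595643 / 264404296875000000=3226.43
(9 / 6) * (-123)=-369 / 2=-184.50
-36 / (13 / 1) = -2.77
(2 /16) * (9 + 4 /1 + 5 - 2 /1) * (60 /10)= 12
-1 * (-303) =303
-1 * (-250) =250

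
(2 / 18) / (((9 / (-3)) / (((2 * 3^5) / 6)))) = -3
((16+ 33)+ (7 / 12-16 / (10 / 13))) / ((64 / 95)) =32813 / 768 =42.73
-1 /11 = -0.09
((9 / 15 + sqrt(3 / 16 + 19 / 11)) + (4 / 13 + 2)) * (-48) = -9072 / 65 - 12 * sqrt(3707) / 11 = -205.99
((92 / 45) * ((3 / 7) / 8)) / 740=23 / 155400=0.00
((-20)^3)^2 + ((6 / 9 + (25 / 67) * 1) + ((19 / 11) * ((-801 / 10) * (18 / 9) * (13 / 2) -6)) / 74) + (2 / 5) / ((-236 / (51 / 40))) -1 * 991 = 123559334338184783 / 1930645200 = 63998985.59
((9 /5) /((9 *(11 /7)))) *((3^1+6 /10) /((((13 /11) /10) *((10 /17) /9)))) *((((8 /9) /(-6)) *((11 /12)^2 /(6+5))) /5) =-1309 /9750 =-0.13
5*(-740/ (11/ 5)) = -18500/ 11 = -1681.82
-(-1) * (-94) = -94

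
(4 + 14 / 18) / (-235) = -43 / 2115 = -0.02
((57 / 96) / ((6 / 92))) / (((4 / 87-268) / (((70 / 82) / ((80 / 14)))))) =-0.01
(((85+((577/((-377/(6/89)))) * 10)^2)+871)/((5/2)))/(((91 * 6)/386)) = 415902256520344/1536722199285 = 270.64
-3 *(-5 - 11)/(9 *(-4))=-1.33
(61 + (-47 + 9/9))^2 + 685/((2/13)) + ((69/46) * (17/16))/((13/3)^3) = 328848337/70304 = 4677.52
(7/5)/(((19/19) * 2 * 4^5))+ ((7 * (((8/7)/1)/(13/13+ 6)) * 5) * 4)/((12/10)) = 4096147/215040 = 19.05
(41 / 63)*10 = 410 / 63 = 6.51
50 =50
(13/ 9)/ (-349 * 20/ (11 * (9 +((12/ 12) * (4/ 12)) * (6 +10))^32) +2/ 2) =2668865059713587973813183255071115111533502543820867343/ 1847675810570945520332203791972310345424158112818718079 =1.44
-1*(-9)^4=-6561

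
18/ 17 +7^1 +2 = 171/ 17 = 10.06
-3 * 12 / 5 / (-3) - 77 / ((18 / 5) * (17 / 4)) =-2014 / 765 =-2.63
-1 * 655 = -655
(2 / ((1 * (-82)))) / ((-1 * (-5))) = -1 / 205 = -0.00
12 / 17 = 0.71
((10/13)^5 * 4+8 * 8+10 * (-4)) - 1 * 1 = 8939739/371293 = 24.08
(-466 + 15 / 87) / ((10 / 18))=-121581 / 145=-838.49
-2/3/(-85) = 2/255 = 0.01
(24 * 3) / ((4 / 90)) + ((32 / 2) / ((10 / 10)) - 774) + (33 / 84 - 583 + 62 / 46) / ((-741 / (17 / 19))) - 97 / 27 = 70104934327 / 81601884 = 859.11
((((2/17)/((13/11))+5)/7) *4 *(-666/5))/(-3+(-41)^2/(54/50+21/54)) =-364872/1072955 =-0.34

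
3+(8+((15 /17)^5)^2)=22752583295564 /2015993900449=11.29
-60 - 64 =-124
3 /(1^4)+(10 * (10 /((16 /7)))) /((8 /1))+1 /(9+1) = 1371 /160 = 8.57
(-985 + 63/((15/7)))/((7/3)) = -14334/35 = -409.54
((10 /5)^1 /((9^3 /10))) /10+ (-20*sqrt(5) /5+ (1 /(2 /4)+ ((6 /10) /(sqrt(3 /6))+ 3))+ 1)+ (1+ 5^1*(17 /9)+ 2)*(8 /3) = -4*sqrt(5)+ 3*sqrt(2) /5+ 28568 /729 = 31.09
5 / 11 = 0.45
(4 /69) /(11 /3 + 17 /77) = 154 /10327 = 0.01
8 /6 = 1.33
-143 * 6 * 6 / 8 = -1287 / 2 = -643.50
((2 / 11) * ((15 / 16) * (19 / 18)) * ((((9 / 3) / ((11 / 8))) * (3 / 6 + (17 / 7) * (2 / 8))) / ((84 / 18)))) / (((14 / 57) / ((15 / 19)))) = 397575 / 1328096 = 0.30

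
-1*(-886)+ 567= 1453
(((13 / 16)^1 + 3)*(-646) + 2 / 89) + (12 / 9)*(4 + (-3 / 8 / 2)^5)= -172007806075 / 69992448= -2457.52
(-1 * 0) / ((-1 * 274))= 0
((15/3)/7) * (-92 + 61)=-155/7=-22.14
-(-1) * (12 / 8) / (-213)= -1 / 142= -0.01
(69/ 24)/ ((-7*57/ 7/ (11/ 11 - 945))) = 2714/ 57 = 47.61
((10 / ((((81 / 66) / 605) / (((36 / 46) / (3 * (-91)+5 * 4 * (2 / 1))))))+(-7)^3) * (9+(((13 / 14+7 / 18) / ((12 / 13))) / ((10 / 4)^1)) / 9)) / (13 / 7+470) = -38747435533 / 5610376710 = -6.91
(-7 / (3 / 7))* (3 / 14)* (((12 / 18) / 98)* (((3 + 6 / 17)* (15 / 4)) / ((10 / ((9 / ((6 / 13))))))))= -2223 / 3808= -0.58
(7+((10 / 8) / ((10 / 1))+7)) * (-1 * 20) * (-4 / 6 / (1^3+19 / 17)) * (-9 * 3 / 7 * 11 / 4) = -105655 / 112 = -943.35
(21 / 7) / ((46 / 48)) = 72 / 23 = 3.13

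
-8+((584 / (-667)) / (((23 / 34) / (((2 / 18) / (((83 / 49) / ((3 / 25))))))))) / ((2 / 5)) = -153282832 / 19099545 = -8.03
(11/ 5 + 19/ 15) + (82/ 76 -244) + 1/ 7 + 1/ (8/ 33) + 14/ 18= -11223491/ 47880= -234.41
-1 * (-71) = 71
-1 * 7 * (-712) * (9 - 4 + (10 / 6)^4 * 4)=14478520 / 81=178747.16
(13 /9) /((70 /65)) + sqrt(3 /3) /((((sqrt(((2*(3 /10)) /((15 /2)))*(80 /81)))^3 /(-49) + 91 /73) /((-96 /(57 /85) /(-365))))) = 1.66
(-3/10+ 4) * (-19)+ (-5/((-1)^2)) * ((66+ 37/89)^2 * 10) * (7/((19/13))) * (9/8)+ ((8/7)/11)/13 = -3580763175903129/3012989980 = -1188441.78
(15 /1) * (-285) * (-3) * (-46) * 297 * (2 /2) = -175215150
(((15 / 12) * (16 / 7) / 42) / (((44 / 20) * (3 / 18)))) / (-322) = -50 / 86779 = -0.00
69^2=4761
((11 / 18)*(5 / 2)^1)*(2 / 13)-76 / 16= -2113 / 468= -4.51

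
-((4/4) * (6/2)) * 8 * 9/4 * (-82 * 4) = 17712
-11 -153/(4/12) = -470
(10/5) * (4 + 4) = 16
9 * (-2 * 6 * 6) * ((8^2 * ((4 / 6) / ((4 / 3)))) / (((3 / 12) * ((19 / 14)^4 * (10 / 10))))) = -3186376704 / 130321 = -24450.22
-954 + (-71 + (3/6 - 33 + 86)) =-1943/2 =-971.50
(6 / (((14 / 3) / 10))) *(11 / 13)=990 / 91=10.88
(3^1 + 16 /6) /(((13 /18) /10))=1020 /13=78.46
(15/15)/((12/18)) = 3/2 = 1.50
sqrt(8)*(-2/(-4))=sqrt(2)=1.41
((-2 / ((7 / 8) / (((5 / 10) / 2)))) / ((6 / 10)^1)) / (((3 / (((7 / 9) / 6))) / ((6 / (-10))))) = 2 / 81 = 0.02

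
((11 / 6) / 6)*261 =319 / 4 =79.75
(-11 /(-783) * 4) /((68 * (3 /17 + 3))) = 11 /42282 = 0.00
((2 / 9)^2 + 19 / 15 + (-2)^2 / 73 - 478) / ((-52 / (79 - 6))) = 14091541 / 21060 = 669.11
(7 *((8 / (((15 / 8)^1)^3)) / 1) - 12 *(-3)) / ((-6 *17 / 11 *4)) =-412973 / 344250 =-1.20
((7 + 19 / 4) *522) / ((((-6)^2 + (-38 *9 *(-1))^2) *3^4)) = 1363 / 2106000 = 0.00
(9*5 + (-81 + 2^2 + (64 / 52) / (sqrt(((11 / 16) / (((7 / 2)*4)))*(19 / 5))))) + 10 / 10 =-31 + 64*sqrt(14630) / 2717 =-28.15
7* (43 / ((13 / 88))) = 26488 / 13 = 2037.54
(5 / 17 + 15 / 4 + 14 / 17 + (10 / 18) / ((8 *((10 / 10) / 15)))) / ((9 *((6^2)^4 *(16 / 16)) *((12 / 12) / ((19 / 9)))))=45809 / 55507949568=0.00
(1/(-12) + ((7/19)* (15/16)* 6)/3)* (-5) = -1385/456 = -3.04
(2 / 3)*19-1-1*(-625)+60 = 2090 / 3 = 696.67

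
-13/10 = -1.30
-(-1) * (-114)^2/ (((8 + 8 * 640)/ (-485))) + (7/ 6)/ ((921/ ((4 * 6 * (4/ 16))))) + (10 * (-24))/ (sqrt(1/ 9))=-2301390431/ 1180722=-1949.14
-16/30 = -8/15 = -0.53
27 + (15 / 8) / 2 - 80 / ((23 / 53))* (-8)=553001 / 368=1502.72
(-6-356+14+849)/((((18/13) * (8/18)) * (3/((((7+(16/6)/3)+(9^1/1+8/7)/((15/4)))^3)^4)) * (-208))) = -318413117622056093938174120820506443622563527/122162135264963371240031250000000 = -2606479634065.29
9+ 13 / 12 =121 / 12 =10.08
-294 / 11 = -26.73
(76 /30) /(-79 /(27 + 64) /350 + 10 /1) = 12740 /50277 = 0.25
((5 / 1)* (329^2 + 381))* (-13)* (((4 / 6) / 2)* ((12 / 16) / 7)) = -252158.21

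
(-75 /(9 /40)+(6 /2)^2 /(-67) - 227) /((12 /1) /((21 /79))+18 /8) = -3154312 /266727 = -11.83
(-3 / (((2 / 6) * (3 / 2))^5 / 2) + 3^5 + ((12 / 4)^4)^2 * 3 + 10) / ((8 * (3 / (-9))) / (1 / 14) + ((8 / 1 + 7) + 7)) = -1287.65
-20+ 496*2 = 972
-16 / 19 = -0.84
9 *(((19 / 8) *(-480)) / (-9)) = 1140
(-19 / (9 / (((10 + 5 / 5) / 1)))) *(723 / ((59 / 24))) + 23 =-401595 / 59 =-6806.69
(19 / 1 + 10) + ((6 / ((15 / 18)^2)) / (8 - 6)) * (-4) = 293 / 25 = 11.72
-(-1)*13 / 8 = 13 / 8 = 1.62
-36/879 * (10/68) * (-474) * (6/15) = 5688/4981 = 1.14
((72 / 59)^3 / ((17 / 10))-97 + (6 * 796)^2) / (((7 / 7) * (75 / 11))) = 876041038251247 / 261858225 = 3345478.41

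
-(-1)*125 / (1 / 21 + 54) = 525 / 227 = 2.31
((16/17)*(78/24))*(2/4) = 1.53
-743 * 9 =-6687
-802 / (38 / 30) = -12030 / 19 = -633.16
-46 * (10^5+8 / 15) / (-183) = 69000368 / 2745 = 25136.75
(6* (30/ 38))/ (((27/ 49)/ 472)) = 231280/ 57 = 4057.54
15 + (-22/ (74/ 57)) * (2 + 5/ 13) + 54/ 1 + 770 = 384122/ 481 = 798.59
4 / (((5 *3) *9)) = 4 / 135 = 0.03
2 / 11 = 0.18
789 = 789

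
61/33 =1.85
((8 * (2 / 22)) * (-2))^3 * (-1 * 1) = 4096 / 1331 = 3.08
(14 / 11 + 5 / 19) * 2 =642 / 209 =3.07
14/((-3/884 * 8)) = -1547/3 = -515.67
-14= -14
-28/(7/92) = -368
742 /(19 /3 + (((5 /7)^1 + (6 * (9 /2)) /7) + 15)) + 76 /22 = 96037 /2992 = 32.10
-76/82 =-38/41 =-0.93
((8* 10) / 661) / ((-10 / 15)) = -120 / 661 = -0.18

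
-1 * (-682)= 682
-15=-15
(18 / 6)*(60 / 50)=18 / 5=3.60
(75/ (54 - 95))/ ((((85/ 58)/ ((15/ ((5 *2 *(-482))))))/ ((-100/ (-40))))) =6525/ 671908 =0.01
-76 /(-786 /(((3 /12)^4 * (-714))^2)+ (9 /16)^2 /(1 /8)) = 103318656 /133922333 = 0.77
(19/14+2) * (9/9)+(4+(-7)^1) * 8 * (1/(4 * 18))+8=463/42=11.02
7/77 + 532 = 5853/11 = 532.09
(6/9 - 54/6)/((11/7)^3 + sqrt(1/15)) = -57066625/26455766 + 2941225 *sqrt(15)/79367298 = -2.01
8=8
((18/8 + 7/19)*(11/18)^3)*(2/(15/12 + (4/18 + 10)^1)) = 264869/2542428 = 0.10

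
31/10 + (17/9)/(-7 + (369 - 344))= 1298/405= 3.20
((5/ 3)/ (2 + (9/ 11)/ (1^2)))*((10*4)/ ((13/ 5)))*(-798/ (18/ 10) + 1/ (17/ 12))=-248314000/ 61659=-4027.21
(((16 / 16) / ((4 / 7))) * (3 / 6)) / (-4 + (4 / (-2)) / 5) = -35 / 176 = -0.20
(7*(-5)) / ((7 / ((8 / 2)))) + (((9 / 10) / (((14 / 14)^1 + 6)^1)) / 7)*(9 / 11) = -107719 / 5390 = -19.98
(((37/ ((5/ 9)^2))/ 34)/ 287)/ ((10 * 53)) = 2997/ 129293500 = 0.00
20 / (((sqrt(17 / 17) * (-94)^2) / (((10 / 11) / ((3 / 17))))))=850 / 72897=0.01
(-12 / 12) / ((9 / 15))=-1.67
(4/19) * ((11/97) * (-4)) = -176/1843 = -0.10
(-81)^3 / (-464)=531441 / 464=1145.35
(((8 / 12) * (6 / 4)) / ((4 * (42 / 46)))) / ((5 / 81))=621 / 140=4.44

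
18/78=3/13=0.23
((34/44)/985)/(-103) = -17/2232010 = -0.00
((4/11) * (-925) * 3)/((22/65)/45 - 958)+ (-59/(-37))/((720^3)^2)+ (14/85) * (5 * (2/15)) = 196353842969033561177042389/168813158775418257408000000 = 1.16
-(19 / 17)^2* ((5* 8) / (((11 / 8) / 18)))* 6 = -12476160 / 3179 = -3924.55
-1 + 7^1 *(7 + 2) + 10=72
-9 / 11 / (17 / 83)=-747 / 187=-3.99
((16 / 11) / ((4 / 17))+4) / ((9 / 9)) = 112 / 11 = 10.18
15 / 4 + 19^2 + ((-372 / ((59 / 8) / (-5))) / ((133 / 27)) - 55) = 360.95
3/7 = 0.43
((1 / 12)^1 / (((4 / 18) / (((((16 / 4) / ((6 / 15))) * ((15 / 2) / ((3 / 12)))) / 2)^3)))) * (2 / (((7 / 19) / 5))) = 240468750 / 7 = 34352678.57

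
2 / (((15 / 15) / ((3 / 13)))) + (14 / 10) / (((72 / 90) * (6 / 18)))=297 / 52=5.71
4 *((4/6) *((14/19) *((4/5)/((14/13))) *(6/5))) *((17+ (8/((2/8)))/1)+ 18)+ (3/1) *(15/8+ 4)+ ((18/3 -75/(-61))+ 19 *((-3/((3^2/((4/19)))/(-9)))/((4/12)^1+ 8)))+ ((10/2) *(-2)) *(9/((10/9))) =14522339/231800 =62.65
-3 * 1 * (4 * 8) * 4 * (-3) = 1152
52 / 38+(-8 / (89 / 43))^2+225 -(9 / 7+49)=201240587 / 1053493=191.02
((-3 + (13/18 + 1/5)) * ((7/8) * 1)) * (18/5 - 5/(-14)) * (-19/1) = 984181/7200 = 136.69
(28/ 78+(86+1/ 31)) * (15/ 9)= 522235/ 3627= 143.99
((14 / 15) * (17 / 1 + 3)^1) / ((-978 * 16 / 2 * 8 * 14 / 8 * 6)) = -1 / 35208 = -0.00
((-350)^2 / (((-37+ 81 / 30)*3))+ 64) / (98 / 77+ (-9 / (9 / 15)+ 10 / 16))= 2081728 / 24213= 85.98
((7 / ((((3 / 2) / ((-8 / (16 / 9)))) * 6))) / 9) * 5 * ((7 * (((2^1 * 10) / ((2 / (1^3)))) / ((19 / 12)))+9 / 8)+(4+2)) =-30345 / 304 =-99.82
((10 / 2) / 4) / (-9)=-5 / 36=-0.14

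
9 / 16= 0.56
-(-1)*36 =36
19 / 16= 1.19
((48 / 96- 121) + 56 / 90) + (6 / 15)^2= -53873 / 450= -119.72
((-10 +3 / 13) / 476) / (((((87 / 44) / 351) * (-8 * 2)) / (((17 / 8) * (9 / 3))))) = 37719 / 25984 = 1.45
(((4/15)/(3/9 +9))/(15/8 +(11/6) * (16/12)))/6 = 12/10885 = 0.00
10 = 10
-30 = -30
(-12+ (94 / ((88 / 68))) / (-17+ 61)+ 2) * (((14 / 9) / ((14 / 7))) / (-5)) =3143 / 2420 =1.30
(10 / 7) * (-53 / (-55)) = 1.38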